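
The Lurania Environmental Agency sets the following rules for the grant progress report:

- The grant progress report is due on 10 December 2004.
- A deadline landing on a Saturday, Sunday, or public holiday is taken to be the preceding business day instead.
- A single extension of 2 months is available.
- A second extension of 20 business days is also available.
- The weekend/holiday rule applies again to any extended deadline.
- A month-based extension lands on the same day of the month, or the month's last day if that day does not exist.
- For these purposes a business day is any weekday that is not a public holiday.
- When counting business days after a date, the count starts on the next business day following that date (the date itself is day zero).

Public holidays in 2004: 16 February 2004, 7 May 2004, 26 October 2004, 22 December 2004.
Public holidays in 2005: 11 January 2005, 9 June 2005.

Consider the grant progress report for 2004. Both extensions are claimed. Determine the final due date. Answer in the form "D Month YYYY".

The stated deadline is 10 December 2004.
10 December 2004 is a Friday and not a listed holiday, so it stands.
The 2 months extension carries 10 December 2004 to 10 February 2005.
10 February 2005 is a Thursday and not a listed holiday, so it stands.
The 20-business-day extension runs from 10 February 2005 to 10 March 2005.
10 March 2005 is a Thursday and not a listed holiday, so it stands.
The final due date is 10 March 2005.

10 March 2005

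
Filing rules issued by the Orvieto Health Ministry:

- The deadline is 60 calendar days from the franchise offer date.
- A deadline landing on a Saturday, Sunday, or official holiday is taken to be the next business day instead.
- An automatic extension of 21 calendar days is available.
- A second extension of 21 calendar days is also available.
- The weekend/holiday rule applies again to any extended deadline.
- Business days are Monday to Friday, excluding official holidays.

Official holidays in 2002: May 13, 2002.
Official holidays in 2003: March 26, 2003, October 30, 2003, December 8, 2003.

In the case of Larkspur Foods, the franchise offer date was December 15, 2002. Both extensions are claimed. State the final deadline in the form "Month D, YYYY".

Trigger date December 15, 2002 + 60 calendar days = February 13, 2003.
February 13, 2003 falls on a Thursday, which is a business day, so no adjustment is needed.
The 21-calendar-day extension moves the deadline from February 13, 2003 to March 6, 2003.
March 6, 2003 falls on a Thursday, which is a business day, so no adjustment is needed.
The 21-calendar-day extension moves the deadline from March 6, 2003 to March 27, 2003.
March 27, 2003 falls on a Thursday, which is a business day, so no adjustment is needed.
Final deadline: March 27, 2003.

March 27, 2003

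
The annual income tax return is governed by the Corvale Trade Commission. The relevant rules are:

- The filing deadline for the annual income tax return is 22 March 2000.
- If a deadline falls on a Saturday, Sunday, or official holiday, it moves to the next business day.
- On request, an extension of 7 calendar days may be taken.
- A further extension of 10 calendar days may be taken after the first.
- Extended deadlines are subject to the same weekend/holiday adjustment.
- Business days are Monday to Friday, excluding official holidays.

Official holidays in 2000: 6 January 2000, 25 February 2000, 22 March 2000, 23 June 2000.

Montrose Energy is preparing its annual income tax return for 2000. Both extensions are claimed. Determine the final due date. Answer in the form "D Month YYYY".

The statutory due date is 22 March 2000.
22 March 2000 is a listed holiday, so it moves to the next business day, 23 March 2000 (Thursday).
With the 7-day extension, 23 March 2000 becomes 30 March 2000.
30 March 2000 is a Thursday and not a listed holiday, so it stands.
Applying the 10-calendar-day extension: 30 March 2000 + 10 days = 9 April 2000.
9 April 2000 is a Sunday, so it moves to the next business day, 10 April 2000 (Monday).
Final deadline: 10 April 2000.

10 April 2000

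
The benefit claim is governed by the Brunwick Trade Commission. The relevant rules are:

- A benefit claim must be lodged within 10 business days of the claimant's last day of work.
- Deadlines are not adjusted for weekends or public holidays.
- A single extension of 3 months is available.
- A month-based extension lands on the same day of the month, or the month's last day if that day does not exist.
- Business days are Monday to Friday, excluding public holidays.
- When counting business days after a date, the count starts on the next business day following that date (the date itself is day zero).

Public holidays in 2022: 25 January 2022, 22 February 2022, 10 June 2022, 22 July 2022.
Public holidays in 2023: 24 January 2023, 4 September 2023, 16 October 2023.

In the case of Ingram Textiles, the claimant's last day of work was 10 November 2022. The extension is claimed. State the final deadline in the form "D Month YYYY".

Counting 10 business days after 10 November 2022 (skipping weekends and listed holidays) reaches 24 November 2022.
No adjustment is made for weekends or holidays, so 24 November 2022 stands.
Add 3 months to 24 November 2022: 24 February 2023.
24 February 2023 is a Friday; no weekend or holiday adjustment applies.
The final due date is 24 February 2023.

24 February 2023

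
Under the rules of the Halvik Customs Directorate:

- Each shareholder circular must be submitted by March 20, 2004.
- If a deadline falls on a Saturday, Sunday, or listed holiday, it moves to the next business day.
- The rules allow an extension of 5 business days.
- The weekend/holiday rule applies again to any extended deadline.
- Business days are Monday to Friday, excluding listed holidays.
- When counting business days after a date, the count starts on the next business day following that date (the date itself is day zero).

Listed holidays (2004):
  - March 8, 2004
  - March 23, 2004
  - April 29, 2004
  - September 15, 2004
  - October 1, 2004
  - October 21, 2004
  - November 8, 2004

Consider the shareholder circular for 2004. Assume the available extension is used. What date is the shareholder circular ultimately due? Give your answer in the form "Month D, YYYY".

March 30, 2004

The stated deadline is March 20, 2004.
March 20, 2004 falls on a Saturday. Rolling to the next business day gives March 22, 2004, a Monday.
The 5-business-day extension runs from March 22, 2004 to March 30, 2004.
March 30, 2004 (Tuesday) is already a business day.
Deadline: March 30, 2004.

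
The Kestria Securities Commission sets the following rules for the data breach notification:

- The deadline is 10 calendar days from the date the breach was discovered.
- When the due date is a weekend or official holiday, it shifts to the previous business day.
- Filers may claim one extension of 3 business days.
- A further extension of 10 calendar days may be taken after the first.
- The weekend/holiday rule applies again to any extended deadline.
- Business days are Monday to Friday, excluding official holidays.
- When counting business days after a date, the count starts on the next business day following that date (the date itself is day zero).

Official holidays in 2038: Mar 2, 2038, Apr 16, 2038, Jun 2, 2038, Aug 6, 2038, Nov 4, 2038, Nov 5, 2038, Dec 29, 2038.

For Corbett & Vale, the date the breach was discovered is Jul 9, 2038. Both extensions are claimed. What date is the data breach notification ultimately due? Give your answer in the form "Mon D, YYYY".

Trigger date Jul 9, 2038 + 10 calendar days = Jul 19, 2038.
Since Jul 19, 2038 is a Monday and not a holiday, the date is unchanged.
The 3-business-day extension runs from Jul 19, 2038 to Jul 22, 2038.
Jul 22, 2038 (Thursday) is already a business day.
The 10-calendar-day extension moves the deadline from Jul 22, 2038 to Aug 1, 2038.
Aug 1, 2038 is a Sunday, so it moves to the preceding business day, Jul 30, 2038 (Friday).
Deadline: Jul 30, 2038.

Jul 30, 2038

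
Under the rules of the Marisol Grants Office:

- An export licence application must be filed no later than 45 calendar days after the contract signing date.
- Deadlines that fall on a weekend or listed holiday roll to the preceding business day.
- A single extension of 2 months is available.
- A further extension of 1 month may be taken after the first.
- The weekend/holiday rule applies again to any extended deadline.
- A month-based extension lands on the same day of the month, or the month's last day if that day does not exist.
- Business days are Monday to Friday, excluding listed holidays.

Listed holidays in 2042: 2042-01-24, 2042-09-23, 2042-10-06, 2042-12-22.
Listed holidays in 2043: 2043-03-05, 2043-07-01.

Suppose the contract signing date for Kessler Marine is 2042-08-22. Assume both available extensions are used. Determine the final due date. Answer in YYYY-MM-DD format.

2043-01-02

45 calendar days after 2042-08-22 is 2042-10-06.
2042-10-06 is a listed holiday; the preceding business day is 2042-10-03 (Friday).
Add 2 months to 2042-10-03: 2042-12-03.
2042-12-03 is a Wednesday and not a listed holiday, so it stands.
Add 1 month to 2042-12-03: 2043-01-03.
2043-01-03 falls on a Saturday. Rolling to the preceding business day gives 2043-01-02, a Friday.
Deadline: 2043-01-02.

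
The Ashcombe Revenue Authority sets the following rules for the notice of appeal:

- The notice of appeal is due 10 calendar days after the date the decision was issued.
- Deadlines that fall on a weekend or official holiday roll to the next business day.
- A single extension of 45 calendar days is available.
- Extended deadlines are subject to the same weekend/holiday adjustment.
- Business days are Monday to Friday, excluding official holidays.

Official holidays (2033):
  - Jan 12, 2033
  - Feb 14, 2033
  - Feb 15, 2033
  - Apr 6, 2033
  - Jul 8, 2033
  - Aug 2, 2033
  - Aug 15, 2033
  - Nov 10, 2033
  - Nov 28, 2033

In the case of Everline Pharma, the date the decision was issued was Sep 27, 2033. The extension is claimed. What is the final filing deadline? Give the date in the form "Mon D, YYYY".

Nov 21, 2033

Adding 10 calendar days to Sep 27, 2033 gives Oct 7, 2033.
Oct 7, 2033 is a Friday and not a listed holiday, so it stands.
The 45-calendar-day extension moves the deadline from Oct 7, 2033 to Nov 21, 2033.
Nov 21, 2033 (Monday) is already a business day.
The final due date is Nov 21, 2033.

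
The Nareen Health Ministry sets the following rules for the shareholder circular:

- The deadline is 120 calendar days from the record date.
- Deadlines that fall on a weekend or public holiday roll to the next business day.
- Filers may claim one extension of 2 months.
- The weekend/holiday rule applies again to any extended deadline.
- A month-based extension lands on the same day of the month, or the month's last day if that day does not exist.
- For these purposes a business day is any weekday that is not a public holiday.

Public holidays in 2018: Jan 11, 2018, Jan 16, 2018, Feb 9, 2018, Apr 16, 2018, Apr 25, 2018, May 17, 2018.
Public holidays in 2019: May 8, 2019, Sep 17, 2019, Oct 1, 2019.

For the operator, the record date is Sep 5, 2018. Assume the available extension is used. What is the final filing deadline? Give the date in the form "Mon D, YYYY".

From Sep 5, 2018, 120 calendar days later is Jan 3, 2019.
Jan 3, 2019 (Thursday) is already a business day.
The 2 months extension carries Jan 3, 2019 to Mar 3, 2019.
Mar 3, 2019 falls on a Sunday. Rolling to the next business day gives Mar 4, 2019, a Monday.
The final due date is Mar 4, 2019.

Mar 4, 2019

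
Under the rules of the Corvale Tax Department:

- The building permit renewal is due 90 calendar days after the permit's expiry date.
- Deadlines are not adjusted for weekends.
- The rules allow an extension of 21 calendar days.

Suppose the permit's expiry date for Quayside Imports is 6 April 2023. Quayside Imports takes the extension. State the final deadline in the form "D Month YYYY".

Adding 90 calendar days to 6 April 2023 gives 5 July 2023.
5 July 2023 is a Wednesday; no weekend or holiday adjustment applies.
The 21-calendar-day extension moves the deadline from 5 July 2023 to 26 July 2023.
No adjustment is made for weekends or holidays, so 26 July 2023 stands.
Final deadline: 26 July 2023.

26 July 2023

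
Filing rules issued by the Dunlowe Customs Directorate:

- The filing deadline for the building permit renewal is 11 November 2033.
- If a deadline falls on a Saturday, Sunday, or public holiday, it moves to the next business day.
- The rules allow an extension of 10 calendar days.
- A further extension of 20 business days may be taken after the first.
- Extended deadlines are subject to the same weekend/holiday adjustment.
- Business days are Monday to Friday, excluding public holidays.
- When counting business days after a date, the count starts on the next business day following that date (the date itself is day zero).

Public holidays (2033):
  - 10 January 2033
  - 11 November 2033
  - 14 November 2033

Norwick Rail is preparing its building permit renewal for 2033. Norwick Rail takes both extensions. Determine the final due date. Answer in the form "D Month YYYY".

The statutory due date is 11 November 2033.
11 November 2033 is a listed holiday, so it moves to the next business day, 15 November 2033 (Tuesday).
Applying the 10-calendar-day extension: 15 November 2033 + 10 days = 25 November 2033.
25 November 2033 falls on a Friday, which is a business day, so no adjustment is needed.
Counting 20 further business days from 25 November 2033 reaches 23 December 2033.
23 December 2033 is a Friday and not a listed holiday, so it stands.
Deadline: 23 December 2033.

23 December 2033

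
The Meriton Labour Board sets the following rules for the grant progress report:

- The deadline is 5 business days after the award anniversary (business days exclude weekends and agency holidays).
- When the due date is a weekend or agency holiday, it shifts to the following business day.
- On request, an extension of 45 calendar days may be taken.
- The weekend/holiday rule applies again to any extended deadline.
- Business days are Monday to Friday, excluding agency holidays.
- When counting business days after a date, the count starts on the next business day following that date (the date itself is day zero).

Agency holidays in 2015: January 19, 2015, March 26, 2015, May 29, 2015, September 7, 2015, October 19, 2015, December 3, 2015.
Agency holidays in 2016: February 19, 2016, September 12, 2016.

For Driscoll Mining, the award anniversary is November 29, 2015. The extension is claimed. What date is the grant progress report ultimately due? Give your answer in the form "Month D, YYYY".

January 21, 2016

Starting the day after November 29, 2015 and counting 5 business days lands on December 7, 2015.
December 7, 2015 falls on a Monday, which is a business day, so no adjustment is needed.
Add the 45 calendar-day extension to December 7, 2015: January 21, 2016.
January 21, 2016 falls on a Thursday, which is a business day, so no adjustment is needed.
So the filing is due January 21, 2016.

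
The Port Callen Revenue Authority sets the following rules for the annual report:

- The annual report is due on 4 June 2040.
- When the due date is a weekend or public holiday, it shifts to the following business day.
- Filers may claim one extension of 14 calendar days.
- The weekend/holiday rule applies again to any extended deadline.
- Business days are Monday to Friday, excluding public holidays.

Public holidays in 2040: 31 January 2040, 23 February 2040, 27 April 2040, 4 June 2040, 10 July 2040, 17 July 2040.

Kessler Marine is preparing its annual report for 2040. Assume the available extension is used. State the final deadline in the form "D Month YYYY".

19 June 2040

The statutory due date is 4 June 2040.
4 June 2040 falls on a listed holiday. Rolling to the next business day gives 5 June 2040, a Tuesday.
Add the 14 calendar-day extension to 5 June 2040: 19 June 2040.
19 June 2040 falls on a Tuesday, which is a business day, so no adjustment is needed.
Deadline: 19 June 2040.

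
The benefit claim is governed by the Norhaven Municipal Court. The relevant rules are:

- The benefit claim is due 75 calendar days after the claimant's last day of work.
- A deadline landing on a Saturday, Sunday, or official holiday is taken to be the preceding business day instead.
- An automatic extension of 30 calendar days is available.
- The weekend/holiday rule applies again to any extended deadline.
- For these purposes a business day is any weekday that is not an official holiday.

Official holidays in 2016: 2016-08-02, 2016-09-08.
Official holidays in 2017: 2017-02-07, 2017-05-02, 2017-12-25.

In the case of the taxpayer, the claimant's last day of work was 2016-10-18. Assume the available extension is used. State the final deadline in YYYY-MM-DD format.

2017-01-27

75 calendar days after 2016-10-18 is 2017-01-01.
2017-01-01 is a Sunday; the preceding business day is 2016-12-30 (Friday).
Applying the 30-calendar-day extension: 2016-12-30 + 30 days = 2017-01-29.
2017-01-29 is a Sunday, so it moves to the preceding business day, 2017-01-27 (Friday).
So the filing is due 2017-01-27.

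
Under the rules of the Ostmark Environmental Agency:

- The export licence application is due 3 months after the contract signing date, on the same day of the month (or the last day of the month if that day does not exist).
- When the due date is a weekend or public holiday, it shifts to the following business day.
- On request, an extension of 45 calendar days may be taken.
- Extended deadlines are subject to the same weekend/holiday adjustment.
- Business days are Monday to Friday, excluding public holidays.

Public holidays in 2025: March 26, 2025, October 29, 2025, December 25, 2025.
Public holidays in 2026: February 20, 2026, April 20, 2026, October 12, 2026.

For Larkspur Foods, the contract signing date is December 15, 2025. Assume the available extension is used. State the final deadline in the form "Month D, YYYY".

April 30, 2026

3 months after December 15, 2025, on the same day of the month, is March 15, 2026.
March 15, 2026 is a Sunday, so it moves to the next business day, March 16, 2026 (Monday).
The 45-calendar-day extension moves the deadline from March 16, 2026 to April 30, 2026.
April 30, 2026 (Thursday) is already a business day.
Final deadline: April 30, 2026.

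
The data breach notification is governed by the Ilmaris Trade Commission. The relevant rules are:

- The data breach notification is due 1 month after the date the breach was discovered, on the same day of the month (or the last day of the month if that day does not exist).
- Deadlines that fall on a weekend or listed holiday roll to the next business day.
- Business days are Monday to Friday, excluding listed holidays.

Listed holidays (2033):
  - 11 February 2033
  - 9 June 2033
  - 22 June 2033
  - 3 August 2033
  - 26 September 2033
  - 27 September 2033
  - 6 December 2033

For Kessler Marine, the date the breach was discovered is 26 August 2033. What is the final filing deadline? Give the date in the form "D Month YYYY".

Moving 1 month forward from 26 August 2033 on the corresponding day gives 26 September 2033.
Because 26 September 2033 is a listed holiday, the deadline becomes 28 September 2033 (Wednesday).
Deadline: 28 September 2033.

28 September 2033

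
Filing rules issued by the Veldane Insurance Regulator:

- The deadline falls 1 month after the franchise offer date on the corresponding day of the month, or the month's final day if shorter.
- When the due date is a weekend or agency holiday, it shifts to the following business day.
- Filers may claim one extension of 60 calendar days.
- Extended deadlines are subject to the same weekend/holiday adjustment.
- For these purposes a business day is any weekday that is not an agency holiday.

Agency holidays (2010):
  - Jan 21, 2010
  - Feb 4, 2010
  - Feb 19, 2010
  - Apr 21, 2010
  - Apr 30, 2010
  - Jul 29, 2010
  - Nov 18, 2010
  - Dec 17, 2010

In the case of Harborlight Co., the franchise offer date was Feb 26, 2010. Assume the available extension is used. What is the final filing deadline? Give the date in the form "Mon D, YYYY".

May 25, 2010

1 month from Feb 26, 2010 is Mar 26, 2010.
Since Mar 26, 2010 is a Friday and not a holiday, the date is unchanged.
The 60-calendar-day extension moves the deadline from Mar 26, 2010 to May 25, 2010.
Since May 25, 2010 is a Tuesday and not a holiday, the date is unchanged.
So the filing is due May 25, 2010.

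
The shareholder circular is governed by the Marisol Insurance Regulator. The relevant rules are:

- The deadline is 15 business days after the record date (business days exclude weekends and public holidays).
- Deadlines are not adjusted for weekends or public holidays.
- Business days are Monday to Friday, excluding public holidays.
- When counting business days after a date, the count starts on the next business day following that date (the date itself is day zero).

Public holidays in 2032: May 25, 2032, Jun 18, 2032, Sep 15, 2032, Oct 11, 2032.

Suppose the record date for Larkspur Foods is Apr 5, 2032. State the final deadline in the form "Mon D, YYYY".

Counting 15 business days after Apr 5, 2032 (skipping weekends and listed holidays) reaches Apr 26, 2032.
Apr 26, 2032 is a Monday; no weekend or holiday adjustment applies.
Final deadline: Apr 26, 2032.

Apr 26, 2032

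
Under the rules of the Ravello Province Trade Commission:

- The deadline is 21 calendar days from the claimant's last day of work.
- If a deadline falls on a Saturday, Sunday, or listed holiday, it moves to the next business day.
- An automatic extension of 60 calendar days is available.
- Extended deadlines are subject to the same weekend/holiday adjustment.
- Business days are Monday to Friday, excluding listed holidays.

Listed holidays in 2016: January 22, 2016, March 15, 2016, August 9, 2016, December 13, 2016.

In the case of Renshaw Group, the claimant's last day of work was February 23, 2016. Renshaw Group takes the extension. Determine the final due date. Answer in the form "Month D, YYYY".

Trigger date February 23, 2016 + 21 calendar days = March 15, 2016.
March 15, 2016 is a listed holiday; the next business day is March 16, 2016 (Wednesday).
With the 60-day extension, March 16, 2016 becomes May 15, 2016.
May 15, 2016 is a Sunday, so it moves to the next business day, May 16, 2016 (Monday).
Deadline: May 16, 2016.

May 16, 2016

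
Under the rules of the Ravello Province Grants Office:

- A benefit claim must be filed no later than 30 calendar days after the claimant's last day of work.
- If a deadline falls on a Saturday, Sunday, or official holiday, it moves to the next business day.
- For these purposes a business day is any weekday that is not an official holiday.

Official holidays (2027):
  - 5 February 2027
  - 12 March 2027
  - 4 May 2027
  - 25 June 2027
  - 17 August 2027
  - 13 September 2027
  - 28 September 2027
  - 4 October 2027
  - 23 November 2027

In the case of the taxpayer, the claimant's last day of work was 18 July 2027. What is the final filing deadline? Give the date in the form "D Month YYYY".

18 August 2027

Trigger date 18 July 2027 + 30 calendar days = 17 August 2027.
Because 17 August 2027 is a listed holiday, the deadline becomes 18 August 2027 (Wednesday).
Final deadline: 18 August 2027.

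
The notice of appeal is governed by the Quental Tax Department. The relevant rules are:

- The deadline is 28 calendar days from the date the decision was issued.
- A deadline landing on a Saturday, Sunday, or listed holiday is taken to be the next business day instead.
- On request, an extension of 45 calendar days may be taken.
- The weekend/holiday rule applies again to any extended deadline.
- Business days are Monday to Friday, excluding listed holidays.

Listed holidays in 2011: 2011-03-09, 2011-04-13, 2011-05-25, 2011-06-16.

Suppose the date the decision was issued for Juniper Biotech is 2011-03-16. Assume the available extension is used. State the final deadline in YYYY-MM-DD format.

28 calendar days after 2011-03-16 is 2011-04-13.
Because 2011-04-13 is a listed holiday, the deadline becomes 2011-04-14 (Thursday).
Add the 45 calendar-day extension to 2011-04-14: 2011-05-29.
Because 2011-05-29 is a Sunday, the deadline becomes 2011-05-30 (Monday).
Final deadline: 2011-05-30.

2011-05-30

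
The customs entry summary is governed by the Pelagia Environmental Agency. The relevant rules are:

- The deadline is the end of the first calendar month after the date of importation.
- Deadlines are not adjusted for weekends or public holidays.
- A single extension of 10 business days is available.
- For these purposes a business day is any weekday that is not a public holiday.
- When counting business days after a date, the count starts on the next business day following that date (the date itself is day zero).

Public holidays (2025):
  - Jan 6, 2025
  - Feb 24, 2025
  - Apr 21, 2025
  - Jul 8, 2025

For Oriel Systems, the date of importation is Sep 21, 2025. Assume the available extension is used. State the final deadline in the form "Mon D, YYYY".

1 month after Sep 21, 2025 falls in October 2025; the last day of that month is Oct 31, 2025.
Oct 31, 2025 falls on a Friday. The rules make no weekend/holiday allowance, so it remains Oct 31, 2025.
The 10-business-day extension runs from Oct 31, 2025 to Nov 14, 2025.
Nov 14, 2025 is a Friday; no weekend or holiday adjustment applies.
The final due date is Nov 14, 2025.

Nov 14, 2025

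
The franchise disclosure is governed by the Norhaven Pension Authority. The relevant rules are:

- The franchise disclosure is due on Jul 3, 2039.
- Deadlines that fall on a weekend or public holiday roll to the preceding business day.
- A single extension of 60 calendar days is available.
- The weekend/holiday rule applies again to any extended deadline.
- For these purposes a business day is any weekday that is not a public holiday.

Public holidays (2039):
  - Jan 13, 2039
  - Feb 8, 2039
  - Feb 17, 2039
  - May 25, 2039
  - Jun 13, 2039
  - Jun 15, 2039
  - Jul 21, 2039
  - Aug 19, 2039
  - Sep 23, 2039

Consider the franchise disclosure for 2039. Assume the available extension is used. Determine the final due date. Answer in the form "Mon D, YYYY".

Aug 30, 2039

The statutory due date is Jul 3, 2039.
Jul 3, 2039 is a Sunday, so it moves to the preceding business day, Jul 1, 2039 (Friday).
Applying the 60-calendar-day extension: Jul 1, 2039 + 60 days = Aug 30, 2039.
Aug 30, 2039 is a Tuesday and not a listed holiday, so it stands.
Deadline: Aug 30, 2039.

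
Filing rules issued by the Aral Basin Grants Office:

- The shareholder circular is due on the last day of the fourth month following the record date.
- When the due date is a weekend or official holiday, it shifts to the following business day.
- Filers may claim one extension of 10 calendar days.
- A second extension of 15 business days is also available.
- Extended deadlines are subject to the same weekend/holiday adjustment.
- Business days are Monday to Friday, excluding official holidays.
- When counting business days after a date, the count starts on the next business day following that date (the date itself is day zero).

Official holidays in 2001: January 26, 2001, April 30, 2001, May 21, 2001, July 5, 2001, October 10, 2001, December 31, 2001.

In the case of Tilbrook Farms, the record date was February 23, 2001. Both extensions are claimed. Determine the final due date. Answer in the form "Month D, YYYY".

4 months after February 23, 2001 is June 2001; that month ends on June 30, 2001.
June 30, 2001 is a Saturday, so it moves to the next business day, July 2, 2001 (Monday).
Applying the 10-calendar-day extension: July 2, 2001 + 10 days = July 12, 2001.
July 12, 2001 is a Thursday and not a listed holiday, so it stands.
The 15-business-day extension runs from July 12, 2001 to August 2, 2001.
August 2, 2001 falls on a Thursday, which is a business day, so no adjustment is needed.
Final deadline: August 2, 2001.

August 2, 2001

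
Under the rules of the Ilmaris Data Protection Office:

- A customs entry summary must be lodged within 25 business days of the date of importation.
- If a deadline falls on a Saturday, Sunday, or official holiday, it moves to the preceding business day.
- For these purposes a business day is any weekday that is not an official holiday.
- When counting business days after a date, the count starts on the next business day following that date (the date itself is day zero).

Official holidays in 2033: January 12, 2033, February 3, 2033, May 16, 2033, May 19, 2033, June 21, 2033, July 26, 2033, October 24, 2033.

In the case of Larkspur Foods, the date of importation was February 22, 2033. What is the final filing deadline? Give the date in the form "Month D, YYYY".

Counting 25 business days after February 22, 2033 (skipping weekends and listed holidays) reaches March 29, 2033.
March 29, 2033 is a Tuesday and not a listed holiday, so it stands.
Deadline: March 29, 2033.

March 29, 2033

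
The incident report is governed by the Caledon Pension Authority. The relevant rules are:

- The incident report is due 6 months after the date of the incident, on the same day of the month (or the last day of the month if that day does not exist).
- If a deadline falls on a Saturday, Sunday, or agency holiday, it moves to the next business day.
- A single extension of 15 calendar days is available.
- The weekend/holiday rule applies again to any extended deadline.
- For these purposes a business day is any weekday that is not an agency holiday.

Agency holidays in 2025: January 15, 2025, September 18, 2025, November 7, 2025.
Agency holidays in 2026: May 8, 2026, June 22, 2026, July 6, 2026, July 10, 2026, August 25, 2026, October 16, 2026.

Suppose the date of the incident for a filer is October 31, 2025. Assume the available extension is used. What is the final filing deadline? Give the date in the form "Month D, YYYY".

Moving 6 months forward from October 31, 2025 on the corresponding day gives April 30, 2026 (day 31 does not exist in April, so the month's last day is used).
April 30, 2026 is a Thursday and not a listed holiday, so it stands.
With the 15-day extension, April 30, 2026 becomes May 15, 2026.
May 15, 2026 is a Friday and not a listed holiday, so it stands.
Final deadline: May 15, 2026.

May 15, 2026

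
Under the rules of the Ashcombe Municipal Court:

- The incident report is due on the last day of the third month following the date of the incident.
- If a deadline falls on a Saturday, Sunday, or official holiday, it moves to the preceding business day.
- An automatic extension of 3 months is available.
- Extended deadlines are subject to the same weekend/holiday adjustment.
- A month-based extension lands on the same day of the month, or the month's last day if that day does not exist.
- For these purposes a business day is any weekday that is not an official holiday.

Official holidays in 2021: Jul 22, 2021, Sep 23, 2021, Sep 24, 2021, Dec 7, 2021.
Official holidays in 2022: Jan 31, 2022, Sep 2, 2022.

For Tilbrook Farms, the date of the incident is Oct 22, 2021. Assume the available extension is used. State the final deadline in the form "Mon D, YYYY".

Apr 28, 2022

3 months after Oct 22, 2021 is January 2022; that month ends on Jan 31, 2022.
Jan 31, 2022 falls on a listed holiday. Rolling to the preceding business day gives Jan 28, 2022, a Friday.
The 3 months extension carries Jan 28, 2022 to Apr 28, 2022.
Since Apr 28, 2022 is a Thursday and not a holiday, the date is unchanged.
Deadline: Apr 28, 2022.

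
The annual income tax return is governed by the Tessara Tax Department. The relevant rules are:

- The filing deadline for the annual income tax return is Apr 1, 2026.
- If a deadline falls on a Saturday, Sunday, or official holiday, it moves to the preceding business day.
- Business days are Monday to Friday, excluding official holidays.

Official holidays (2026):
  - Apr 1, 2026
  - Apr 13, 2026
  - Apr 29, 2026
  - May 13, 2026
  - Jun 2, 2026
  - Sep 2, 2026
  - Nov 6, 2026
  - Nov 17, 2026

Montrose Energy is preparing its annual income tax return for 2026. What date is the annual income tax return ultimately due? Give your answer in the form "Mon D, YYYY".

Start from the fixed due date, Apr 1, 2026.
Because Apr 1, 2026 is a listed holiday, the deadline becomes Mar 31, 2026 (Tuesday).
Final deadline: Mar 31, 2026.

Mar 31, 2026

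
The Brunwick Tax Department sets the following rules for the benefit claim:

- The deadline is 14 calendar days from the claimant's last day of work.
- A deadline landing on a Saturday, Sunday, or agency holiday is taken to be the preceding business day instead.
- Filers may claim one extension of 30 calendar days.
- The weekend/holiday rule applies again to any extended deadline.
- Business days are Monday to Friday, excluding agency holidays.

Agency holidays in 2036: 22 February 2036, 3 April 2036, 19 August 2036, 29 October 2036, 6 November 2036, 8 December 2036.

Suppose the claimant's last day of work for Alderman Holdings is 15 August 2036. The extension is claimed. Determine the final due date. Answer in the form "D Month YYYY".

26 September 2036

From 15 August 2036, 14 calendar days later is 29 August 2036.
Since 29 August 2036 is a Friday and not a holiday, the date is unchanged.
Applying the 30-calendar-day extension: 29 August 2036 + 30 days = 28 September 2036.
Because 28 September 2036 is a Sunday, the deadline becomes 26 September 2036 (Friday).
The final due date is 26 September 2036.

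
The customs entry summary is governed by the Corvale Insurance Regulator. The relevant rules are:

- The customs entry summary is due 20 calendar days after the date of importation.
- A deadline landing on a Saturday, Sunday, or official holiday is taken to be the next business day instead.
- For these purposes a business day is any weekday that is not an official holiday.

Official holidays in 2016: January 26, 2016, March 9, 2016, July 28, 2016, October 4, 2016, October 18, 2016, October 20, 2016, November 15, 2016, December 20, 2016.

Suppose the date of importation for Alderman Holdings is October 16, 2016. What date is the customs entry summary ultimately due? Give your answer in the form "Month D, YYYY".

Adding 20 calendar days to October 16, 2016 gives November 5, 2016.
November 5, 2016 is a Saturday, so it moves to the next business day, November 7, 2016 (Monday).
Final deadline: November 7, 2016.

November 7, 2016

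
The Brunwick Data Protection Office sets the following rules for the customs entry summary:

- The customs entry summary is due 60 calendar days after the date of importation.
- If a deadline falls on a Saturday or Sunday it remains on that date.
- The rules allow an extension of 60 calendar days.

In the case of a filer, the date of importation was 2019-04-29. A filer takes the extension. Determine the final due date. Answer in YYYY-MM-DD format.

2019-08-27

Trigger date 2019-04-29 + 60 calendar days = 2019-06-28.
2019-06-28 falls on a Friday. The rules make no weekend/holiday allowance, so it remains 2019-06-28.
The 60-calendar-day extension moves the deadline from 2019-06-28 to 2019-08-27.
No adjustment is made for weekends or holidays, so 2019-08-27 stands.
Final deadline: 2019-08-27.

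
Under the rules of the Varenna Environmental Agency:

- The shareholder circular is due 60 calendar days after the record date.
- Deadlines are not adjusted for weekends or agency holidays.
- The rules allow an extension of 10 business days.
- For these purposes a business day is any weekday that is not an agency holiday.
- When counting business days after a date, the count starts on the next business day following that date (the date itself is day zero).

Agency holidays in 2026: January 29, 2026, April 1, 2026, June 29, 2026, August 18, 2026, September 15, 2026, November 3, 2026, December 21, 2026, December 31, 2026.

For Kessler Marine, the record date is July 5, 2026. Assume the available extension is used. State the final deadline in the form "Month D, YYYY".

September 18, 2026

Trigger date July 5, 2026 + 60 calendar days = September 3, 2026.
September 3, 2026 is a Thursday; no weekend or holiday adjustment applies.
Applying the 10-business-day extension: 10 business days after September 3, 2026 is September 18, 2026.
September 18, 2026 falls on a Friday. The rules make no weekend/holiday allowance, so it remains September 18, 2026.
Final deadline: September 18, 2026.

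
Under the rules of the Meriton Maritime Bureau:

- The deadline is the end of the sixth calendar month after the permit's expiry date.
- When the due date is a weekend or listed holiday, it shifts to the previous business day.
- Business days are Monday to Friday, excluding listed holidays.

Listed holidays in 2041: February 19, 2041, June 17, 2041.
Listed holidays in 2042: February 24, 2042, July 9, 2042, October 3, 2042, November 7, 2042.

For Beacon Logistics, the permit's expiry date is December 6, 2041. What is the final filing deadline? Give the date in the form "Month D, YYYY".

6 months after December 6, 2041 is June 2042; that month ends on June 30, 2042.
June 30, 2042 falls on a Monday, which is a business day, so no adjustment is needed.
Deadline: June 30, 2042.

June 30, 2042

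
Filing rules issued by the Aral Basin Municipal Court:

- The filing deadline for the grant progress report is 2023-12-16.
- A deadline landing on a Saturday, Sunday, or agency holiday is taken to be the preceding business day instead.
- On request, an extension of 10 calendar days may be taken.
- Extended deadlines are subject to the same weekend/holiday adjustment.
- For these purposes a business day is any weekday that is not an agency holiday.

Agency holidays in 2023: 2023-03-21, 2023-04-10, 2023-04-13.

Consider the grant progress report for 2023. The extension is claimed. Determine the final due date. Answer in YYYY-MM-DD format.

The statutory due date is 2023-12-16.
2023-12-16 is a Saturday; the preceding business day is 2023-12-15 (Friday).
Applying the 10-calendar-day extension: 2023-12-15 + 10 days = 2023-12-25.
2023-12-25 (Monday) is already a business day.
Final deadline: 2023-12-25.

2023-12-25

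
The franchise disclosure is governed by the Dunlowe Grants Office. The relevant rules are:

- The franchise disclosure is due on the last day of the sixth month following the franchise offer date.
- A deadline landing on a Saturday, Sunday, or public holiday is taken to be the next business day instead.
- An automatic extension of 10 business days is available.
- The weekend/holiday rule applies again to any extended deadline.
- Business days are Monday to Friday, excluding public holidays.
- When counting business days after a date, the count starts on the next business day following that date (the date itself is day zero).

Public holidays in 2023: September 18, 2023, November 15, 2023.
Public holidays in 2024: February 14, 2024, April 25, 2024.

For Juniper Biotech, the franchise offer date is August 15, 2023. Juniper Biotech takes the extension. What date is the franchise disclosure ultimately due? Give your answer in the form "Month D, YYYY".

6 months after August 15, 2023 is February 2024; that month ends on February 29, 2024.
February 29, 2024 is a Thursday and not a listed holiday, so it stands.
Counting 10 further business days from February 29, 2024 reaches March 14, 2024.
March 14, 2024 is a Thursday and not a listed holiday, so it stands.
The final due date is March 14, 2024.

March 14, 2024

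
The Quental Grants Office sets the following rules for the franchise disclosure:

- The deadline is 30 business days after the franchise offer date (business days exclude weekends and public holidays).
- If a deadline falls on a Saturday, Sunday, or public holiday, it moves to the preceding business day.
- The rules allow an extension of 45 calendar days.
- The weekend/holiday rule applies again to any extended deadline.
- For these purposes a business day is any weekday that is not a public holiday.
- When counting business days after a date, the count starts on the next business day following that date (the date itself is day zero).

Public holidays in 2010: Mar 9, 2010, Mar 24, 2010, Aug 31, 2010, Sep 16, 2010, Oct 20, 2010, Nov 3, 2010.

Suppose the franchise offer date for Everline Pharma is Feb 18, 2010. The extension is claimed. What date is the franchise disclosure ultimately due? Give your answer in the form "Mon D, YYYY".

30 business days after Feb 18, 2010, excluding weekends and holidays, is Apr 5, 2010.
Apr 5, 2010 falls on a Monday, which is a business day, so no adjustment is needed.
With the 45-day extension, Apr 5, 2010 becomes May 20, 2010.
May 20, 2010 (Thursday) is already a business day.
The final due date is May 20, 2010.

May 20, 2010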